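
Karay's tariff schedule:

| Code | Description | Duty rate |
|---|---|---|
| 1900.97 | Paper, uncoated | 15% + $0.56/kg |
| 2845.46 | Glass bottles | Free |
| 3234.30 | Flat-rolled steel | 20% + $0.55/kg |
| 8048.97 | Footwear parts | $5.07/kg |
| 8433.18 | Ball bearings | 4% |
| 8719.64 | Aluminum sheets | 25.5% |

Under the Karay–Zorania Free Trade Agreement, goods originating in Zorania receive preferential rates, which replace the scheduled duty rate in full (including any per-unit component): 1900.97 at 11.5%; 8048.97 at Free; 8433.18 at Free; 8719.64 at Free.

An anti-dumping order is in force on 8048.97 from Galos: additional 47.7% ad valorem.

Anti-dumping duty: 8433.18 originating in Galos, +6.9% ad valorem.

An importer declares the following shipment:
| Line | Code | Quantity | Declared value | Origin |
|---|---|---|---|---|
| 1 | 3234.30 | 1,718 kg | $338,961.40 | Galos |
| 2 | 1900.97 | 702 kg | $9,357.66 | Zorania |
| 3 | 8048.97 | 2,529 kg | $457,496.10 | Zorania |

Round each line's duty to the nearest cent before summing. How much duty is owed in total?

$69,813.31

Line 1 (3234.30, Galos, 1,718 kg, $338,961.40):
Base rate for 3234.30 is 20% + $0.55/kg.
Duty = $338,961.40 × 20% + 1,718 × $0.55 = $68,737.18.
Line 2 (1900.97, Zorania, 702 kg, $9,357.66):
Base rate for 1900.97 is 15% + $0.56/kg.
Origin Zorania qualifies under the Karay–Zorania agreement and 1900.97 is covered: preferential rate 11.5% applies instead.
Duty = $9,357.66 × 11.5% = $1,076.13.
Line 3 (8048.97, Zorania, 2,529 kg, $457,496.10):
Base rate for 8048.97 is $5.07/kg.
Origin Zorania qualifies under the Karay–Zorania agreement and 8048.97 is covered: preferential rate Free applies instead.
The additional-duty order on 8048.97 targets Galos, not Zorania; it does not apply.
Duty = $457,496.10 × 0% = $0.00.
Total = $68,737.18 + $1,076.13 + $0.00 = $69,813.31.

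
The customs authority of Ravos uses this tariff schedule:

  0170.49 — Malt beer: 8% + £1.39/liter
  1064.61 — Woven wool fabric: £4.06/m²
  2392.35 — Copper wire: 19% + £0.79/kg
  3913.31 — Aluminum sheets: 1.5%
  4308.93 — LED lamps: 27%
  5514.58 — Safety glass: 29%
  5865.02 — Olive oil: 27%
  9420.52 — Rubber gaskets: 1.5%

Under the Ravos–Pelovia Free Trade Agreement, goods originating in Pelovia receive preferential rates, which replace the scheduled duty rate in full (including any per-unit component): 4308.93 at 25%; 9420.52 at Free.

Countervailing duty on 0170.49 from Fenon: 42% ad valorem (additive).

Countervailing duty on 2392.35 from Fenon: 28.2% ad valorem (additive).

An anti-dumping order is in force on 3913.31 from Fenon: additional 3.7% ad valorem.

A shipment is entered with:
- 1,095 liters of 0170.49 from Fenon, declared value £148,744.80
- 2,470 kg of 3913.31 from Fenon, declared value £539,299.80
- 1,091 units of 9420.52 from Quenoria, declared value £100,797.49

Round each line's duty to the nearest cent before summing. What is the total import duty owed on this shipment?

Line 1 (0170.49, Fenon, 1,095 liters, £148,744.80):
Base rate for 0170.49 is 8% + £1.39/liter.
Additional duty on 0170.49 from Fenon: +42%. Applied ad valorem rate: 8% + 42% = 50%.
Duty = £148,744.80 × 50% + 1,095 × £1.39 = £75,894.45.
Line 2 (3913.31, Fenon, 2,470 kg, £539,299.80):
Base rate for 3913.31 is 1.5%.
Additional duty on 3913.31 from Fenon: +3.7%. Applied ad valorem rate: 1.5% + 3.7% = 5.2%.
Duty = £539,299.80 × 5.2% = £28,043.59.
Line 3 (9420.52, Quenoria, 1,091 units, £100,797.49):
Base rate for 9420.52 is 1.5%.
9420.52 has an FTA preferential rate, but origin Quenoria is not Pelovia; base rate stands.
Duty = £100,797.49 × 1.5% = £1,511.96.
Total = £75,894.45 + £28,043.59 + £1,511.96 = £105,450.00.

£105,450.00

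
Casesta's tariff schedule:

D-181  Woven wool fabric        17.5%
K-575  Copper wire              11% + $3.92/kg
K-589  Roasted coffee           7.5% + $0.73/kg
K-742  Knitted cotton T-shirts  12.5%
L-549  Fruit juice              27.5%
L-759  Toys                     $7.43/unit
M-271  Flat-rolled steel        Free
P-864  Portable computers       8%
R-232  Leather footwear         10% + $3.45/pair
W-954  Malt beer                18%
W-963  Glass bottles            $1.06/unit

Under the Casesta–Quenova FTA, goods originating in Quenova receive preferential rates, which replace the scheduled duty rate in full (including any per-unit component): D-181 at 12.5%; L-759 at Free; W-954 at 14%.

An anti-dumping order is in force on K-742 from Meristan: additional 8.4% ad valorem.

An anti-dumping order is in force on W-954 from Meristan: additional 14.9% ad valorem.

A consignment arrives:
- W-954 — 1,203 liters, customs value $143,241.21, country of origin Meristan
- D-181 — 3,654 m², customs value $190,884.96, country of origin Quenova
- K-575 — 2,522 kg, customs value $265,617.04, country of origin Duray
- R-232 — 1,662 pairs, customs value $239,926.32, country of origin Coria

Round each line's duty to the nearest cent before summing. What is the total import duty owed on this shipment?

$139,817.62

Line 1 (W-954, Meristan, 1,203 liters, $143,241.21):
Base rate for W-954 is 18%.
W-954 has an FTA preferential rate, but origin Meristan is not Quenova; base rate stands.
Additional duty on W-954 from Meristan: +14.9%. Applied ad valorem rate: 18% + 14.9% = 32.9%.
Duty = $143,241.21 × 32.9% = $47,126.36.
Line 2 (D-181, Quenova, 3,654 m², $190,884.96):
Base rate for D-181 is 17.5%.
Origin Quenova qualifies under the Casesta–Quenova agreement and D-181 is covered: preferential rate 12.5% applies instead.
Duty = $190,884.96 × 12.5% = $23,860.62.
Line 3 (K-575, Duray, 2,522 kg, $265,617.04):
Base rate for K-575 is 11% + $3.92/kg.
Duty = $265,617.04 × 11% + 2,522 × $3.92 = $39,104.11.
Line 4 (R-232, Coria, 1,662 pairs, $239,926.32):
Base rate for R-232 is 10% + $3.45/pair.
Duty = $239,926.32 × 10% + 1,662 × $3.45 = $29,726.53.
Total = $47,126.36 + $23,860.62 + $39,104.11 + $29,726.53 = $139,817.62.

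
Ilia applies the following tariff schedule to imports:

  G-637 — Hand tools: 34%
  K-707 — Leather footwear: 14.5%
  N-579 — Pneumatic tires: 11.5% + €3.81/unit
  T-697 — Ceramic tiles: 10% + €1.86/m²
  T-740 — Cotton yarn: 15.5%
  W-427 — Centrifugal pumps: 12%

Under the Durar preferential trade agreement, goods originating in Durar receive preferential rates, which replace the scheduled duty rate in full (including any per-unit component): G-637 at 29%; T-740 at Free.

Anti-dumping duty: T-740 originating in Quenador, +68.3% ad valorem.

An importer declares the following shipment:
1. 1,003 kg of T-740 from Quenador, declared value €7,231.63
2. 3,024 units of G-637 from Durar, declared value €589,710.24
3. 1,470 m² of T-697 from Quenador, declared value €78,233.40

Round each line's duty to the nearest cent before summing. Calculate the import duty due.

Line 1 (T-740, Quenador, 1,003 kg, €7,231.63):
Base rate for T-740 is 15.5%.
T-740 has an FTA preferential rate, but origin Quenador is not Durar; base rate stands.
Additional duty on T-740 from Quenador: +68.3%. Applied ad valorem rate: 15.5% + 68.3% = 83.8%.
Duty = €7,231.63 × 83.8% = €6,060.11.
Line 2 (G-637, Durar, 3,024 units, €589,710.24):
Base rate for G-637 is 34%.
Origin Durar qualifies under the Ilia–Durar agreement and G-637 is covered: preferential rate 29% applies instead.
Duty = €589,710.24 × 29% = €171,015.97.
Line 3 (T-697, Quenador, 1,470 m², €78,233.40):
Base rate for T-697 is 10% + €1.86/m².
Duty = €78,233.40 × 10% + 1,470 × €1.86 = €10,557.54.
Total = €6,060.11 + €171,015.97 + €10,557.54 = €187,633.62.

€187,633.62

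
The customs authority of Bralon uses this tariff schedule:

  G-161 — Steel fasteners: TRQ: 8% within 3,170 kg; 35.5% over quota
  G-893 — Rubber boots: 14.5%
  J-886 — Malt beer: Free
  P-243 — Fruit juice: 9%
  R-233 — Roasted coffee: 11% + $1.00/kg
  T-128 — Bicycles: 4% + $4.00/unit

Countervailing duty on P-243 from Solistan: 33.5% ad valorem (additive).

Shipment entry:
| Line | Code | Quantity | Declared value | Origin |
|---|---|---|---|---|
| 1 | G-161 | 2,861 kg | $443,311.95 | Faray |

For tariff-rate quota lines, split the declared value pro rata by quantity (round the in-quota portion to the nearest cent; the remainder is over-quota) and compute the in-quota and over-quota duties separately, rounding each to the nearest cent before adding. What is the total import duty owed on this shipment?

$35,464.96

Line 1 (G-161, Faray, 2,861 kg, $443,311.95):
Code G-161 is under a tariff-rate quota (threshold 3,170 kg). Quantity 2,861 kg is within the quota, so the in-quota rate 8% applies to the full value.
Duty = $443,311.95 × 8% = $35,464.96.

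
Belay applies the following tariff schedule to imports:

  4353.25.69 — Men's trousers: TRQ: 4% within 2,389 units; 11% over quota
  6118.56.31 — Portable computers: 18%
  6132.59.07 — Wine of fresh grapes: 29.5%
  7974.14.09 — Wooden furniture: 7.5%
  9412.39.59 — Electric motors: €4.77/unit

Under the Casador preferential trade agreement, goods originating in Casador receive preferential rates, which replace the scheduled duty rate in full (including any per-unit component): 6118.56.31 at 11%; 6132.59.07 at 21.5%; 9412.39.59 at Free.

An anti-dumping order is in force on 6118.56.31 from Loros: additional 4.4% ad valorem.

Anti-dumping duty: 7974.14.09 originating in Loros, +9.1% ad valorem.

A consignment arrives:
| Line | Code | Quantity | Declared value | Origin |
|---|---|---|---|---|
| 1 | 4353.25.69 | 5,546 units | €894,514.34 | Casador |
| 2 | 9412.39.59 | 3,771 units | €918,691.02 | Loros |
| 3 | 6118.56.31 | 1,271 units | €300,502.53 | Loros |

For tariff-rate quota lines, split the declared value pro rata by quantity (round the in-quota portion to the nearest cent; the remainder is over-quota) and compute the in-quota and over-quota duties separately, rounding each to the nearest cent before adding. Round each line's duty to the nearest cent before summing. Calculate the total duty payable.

€156,724.29

Line 1 (4353.25.69, Casador, 5,546 units, €894,514.34):
Code 4353.25.69 is under a tariff-rate quota (threshold 2,389 units). In-quota: 2,389 units at 4%; over-quota: 3,157 units at 11%.
Pro-rata value split: in-quota = €894,514.34 × 2,389/5,546 = €385,321.81; over-quota = €894,514.34 − €385,321.81 = €509,192.53.
In-quota duty = €385,321.81 × 4% = €15,412.87. Over-quota duty = €509,192.53 × 11% = €56,011.18.
Line duty = €15,412.87 + €56,011.18 = €71,424.05.
Line 2 (9412.39.59, Loros, 3,771 units, €918,691.02):
Base rate for 9412.39.59 is €4.77/unit.
9412.39.59 has an FTA preferential rate, but origin Loros is not Casador; base rate stands.
Duty = 3,771 × €4.77 = €17,987.67.
Line 3 (6118.56.31, Loros, 1,271 units, €300,502.53):
Base rate for 6118.56.31 is 18%.
6118.56.31 has an FTA preferential rate, but origin Loros is not Casador; base rate stands.
Additional duty on 6118.56.31 from Loros: +4.4%. Applied ad valorem rate: 18% + 4.4% = 22.4%.
Duty = €300,502.53 × 22.4% = €67,312.57.
Total = €71,424.05 + €17,987.67 + €67,312.57 = €156,724.29.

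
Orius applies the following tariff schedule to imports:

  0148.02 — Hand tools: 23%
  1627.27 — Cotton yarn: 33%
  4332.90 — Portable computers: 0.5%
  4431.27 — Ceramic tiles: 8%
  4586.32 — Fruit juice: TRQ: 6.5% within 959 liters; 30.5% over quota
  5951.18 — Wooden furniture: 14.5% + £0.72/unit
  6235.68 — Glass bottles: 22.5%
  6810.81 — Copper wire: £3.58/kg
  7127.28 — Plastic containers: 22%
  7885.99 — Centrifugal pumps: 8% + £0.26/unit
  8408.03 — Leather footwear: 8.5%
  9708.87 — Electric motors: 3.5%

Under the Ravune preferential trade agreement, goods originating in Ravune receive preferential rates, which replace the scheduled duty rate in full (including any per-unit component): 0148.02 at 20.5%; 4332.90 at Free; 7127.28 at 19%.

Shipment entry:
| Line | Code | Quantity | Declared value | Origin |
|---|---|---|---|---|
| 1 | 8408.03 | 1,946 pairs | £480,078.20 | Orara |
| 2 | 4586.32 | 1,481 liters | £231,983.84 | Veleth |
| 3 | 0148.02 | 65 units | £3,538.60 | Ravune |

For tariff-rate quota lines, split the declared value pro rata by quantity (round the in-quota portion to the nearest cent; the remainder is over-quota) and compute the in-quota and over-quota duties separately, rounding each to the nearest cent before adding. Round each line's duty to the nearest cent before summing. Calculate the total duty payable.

£76,234.86

Line 1 (8408.03, Orara, 1,946 pairs, £480,078.20):
Base rate for 8408.03 is 8.5%.
Duty = £480,078.20 × 8.5% = £40,806.65.
Line 2 (4586.32, Veleth, 1,481 liters, £231,983.84):
Code 4586.32 is under a tariff-rate quota (threshold 959 liters). In-quota: 959 liters at 6.5%; over-quota: 522 liters at 30.5%.
Pro-rata value split: in-quota = £231,983.84 × 959/1,481 = £150,217.76; over-quota = £231,983.84 − £150,217.76 = £81,766.08.
In-quota duty = £150,217.76 × 6.5% = £9,764.15. Over-quota duty = £81,766.08 × 30.5% = £24,938.65.
Line duty = £9,764.15 + £24,938.65 = £34,702.80.
Line 3 (0148.02, Ravune, 65 units, £3,538.60):
Base rate for 0148.02 is 23%.
Origin Ravune qualifies under the Orius–Ravune agreement and 0148.02 is covered: preferential rate 20.5% applies instead.
Duty = £3,538.60 × 20.5% = £725.41.
Total = £40,806.65 + £34,702.80 + £725.41 = £76,234.86.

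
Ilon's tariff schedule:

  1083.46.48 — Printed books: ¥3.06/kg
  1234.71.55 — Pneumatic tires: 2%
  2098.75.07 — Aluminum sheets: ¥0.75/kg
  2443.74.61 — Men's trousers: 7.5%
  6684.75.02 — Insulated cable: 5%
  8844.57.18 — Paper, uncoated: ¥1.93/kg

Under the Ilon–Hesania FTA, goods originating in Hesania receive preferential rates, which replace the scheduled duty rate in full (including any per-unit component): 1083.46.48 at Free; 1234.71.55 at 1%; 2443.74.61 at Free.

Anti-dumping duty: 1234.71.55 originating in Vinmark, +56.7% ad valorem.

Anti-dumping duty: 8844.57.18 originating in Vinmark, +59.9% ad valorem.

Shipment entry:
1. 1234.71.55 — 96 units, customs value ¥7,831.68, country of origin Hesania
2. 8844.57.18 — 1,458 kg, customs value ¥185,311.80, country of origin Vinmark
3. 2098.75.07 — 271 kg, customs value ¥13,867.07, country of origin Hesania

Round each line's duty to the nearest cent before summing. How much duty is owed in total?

¥114,097.28

Line 1 (1234.71.55, Hesania, 96 units, ¥7,831.68):
Base rate for 1234.71.55 is 2%.
Origin Hesania qualifies under the Ilon–Hesania agreement and 1234.71.55 is covered: preferential rate 1% applies instead.
The additional-duty order on 1234.71.55 targets Vinmark, not Hesania; it does not apply.
Duty = ¥7,831.68 × 1% = ¥78.32.
Line 2 (8844.57.18, Vinmark, 1,458 kg, ¥185,311.80):
Base rate for 8844.57.18 is ¥1.93/kg.
Additional duty on 8844.57.18 from Vinmark: +59.9% ad valorem. Applied ad valorem rate = 59.9%.
Duty = ¥185,311.80 × 59.9% + 1,458 × ¥1.93 = ¥113,815.71.
Line 3 (2098.75.07, Hesania, 271 kg, ¥13,867.07):
Base rate for 2098.75.07 is ¥0.75/kg.
Origin Hesania is the FTA partner but 2098.75.07 is not on the preference list; base rate stands.
Duty = 271 × ¥0.75 = ¥203.25.
Total = ¥78.32 + ¥113,815.71 + ¥203.25 = ¥114,097.28.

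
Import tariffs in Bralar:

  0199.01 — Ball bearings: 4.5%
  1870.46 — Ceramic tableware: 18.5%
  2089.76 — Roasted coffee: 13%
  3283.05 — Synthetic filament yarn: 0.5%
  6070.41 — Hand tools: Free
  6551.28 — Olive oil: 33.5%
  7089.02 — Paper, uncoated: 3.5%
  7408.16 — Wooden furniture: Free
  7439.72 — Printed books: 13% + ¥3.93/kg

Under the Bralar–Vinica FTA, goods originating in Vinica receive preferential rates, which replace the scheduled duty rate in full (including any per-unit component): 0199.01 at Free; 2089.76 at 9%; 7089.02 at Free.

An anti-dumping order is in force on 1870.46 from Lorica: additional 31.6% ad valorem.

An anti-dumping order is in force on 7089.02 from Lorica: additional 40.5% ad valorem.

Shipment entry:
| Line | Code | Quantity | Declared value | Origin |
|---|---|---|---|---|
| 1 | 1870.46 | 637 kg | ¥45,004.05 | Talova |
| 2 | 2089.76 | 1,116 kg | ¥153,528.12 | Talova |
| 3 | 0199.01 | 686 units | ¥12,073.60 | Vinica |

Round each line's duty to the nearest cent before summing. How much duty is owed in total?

Line 1 (1870.46, Talova, 637 kg, ¥45,004.05):
Base rate for 1870.46 is 18.5%.
The additional-duty order on 1870.46 targets Lorica, not Talova; it does not apply.
Duty = ¥45,004.05 × 18.5% = ¥8,325.75.
Line 2 (2089.76, Talova, 1,116 kg, ¥153,528.12):
Base rate for 2089.76 is 13%.
2089.76 has an FTA preferential rate, but origin Talova is not Vinica; base rate stands.
Duty = ¥153,528.12 × 13% = ¥19,958.66.
Line 3 (0199.01, Vinica, 686 units, ¥12,073.60):
Base rate for 0199.01 is 4.5%.
Origin Vinica qualifies under the Bralar–Vinica agreement and 0199.01 is covered: preferential rate Free applies instead.
Duty = ¥12,073.60 × 0% = ¥0.00.
Total = ¥8,325.75 + ¥19,958.66 + ¥0.00 = ¥28,284.41.

¥28,284.41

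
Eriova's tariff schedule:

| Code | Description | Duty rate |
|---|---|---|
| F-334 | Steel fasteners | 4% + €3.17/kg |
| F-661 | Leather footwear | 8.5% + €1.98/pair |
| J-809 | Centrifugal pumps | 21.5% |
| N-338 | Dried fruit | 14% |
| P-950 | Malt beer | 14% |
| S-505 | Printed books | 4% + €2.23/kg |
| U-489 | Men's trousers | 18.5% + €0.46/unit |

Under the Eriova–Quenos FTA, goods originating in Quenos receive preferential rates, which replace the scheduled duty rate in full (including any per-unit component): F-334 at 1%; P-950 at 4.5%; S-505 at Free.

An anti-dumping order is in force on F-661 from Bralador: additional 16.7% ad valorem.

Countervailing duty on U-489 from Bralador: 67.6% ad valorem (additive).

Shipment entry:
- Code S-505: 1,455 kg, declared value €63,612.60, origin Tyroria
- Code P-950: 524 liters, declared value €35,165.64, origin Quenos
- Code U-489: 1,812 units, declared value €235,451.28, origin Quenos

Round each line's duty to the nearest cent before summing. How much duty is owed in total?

Line 1 (S-505, Tyroria, 1,455 kg, €63,612.60):
Base rate for S-505 is 4% + €2.23/kg.
S-505 has an FTA preferential rate, but origin Tyroria is not Quenos; base rate stands.
Duty = €63,612.60 × 4% + 1,455 × €2.23 = €5,789.15.
Line 2 (P-950, Quenos, 524 liters, €35,165.64):
Base rate for P-950 is 14%.
Origin Quenos qualifies under the Eriova–Quenos agreement and P-950 is covered: preferential rate 4.5% applies instead.
Duty = €35,165.64 × 4.5% = €1,582.45.
Line 3 (U-489, Quenos, 1,812 units, €235,451.28):
Base rate for U-489 is 18.5% + €0.46/unit.
Origin Quenos is the FTA partner but U-489 is not on the preference list; base rate stands.
The additional-duty order on U-489 targets Bralador, not Quenos; it does not apply.
Duty = €235,451.28 × 18.5% + 1,812 × €0.46 = €44,392.01.
Total = €5,789.15 + €1,582.45 + €44,392.01 = €51,763.61.

€51,763.61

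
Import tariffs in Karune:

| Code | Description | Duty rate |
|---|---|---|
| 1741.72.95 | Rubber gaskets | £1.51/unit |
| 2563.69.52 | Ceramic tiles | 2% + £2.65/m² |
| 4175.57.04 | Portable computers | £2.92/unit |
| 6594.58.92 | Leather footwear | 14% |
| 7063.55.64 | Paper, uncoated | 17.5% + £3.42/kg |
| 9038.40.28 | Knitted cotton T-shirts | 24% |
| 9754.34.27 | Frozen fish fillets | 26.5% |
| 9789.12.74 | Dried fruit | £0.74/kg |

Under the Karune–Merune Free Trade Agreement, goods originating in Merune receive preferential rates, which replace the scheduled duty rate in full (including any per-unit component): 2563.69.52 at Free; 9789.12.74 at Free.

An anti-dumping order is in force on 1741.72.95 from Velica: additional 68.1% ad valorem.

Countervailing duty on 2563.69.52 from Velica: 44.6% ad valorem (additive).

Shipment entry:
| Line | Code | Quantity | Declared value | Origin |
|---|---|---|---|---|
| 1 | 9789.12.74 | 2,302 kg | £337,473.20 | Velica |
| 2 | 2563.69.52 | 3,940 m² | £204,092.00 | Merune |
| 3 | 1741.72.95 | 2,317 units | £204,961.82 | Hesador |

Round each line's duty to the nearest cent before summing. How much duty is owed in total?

Line 1 (9789.12.74, Velica, 2,302 kg, £337,473.20):
Base rate for 9789.12.74 is £0.74/kg.
9789.12.74 has an FTA preferential rate, but origin Velica is not Merune; base rate stands.
Duty = 2,302 × £0.74 = £1,703.48.
Line 2 (2563.69.52, Merune, 3,940 m², £204,092.00):
Base rate for 2563.69.52 is 2% + £2.65/m².
Origin Merune qualifies under the Karune–Merune agreement and 2563.69.52 is covered: preferential rate Free applies instead.
The additional-duty order on 2563.69.52 targets Velica, not Merune; it does not apply.
Duty = £204,092.00 × 0% = £0.00.
Line 3 (1741.72.95, Hesador, 2,317 units, £204,961.82):
Base rate for 1741.72.95 is £1.51/unit.
The additional-duty order on 1741.72.95 targets Velica, not Hesador; it does not apply.
Duty = 2,317 × £1.51 = £3,498.67.
Total = £1,703.48 + £0.00 + £3,498.67 = £5,202.15.

£5,202.15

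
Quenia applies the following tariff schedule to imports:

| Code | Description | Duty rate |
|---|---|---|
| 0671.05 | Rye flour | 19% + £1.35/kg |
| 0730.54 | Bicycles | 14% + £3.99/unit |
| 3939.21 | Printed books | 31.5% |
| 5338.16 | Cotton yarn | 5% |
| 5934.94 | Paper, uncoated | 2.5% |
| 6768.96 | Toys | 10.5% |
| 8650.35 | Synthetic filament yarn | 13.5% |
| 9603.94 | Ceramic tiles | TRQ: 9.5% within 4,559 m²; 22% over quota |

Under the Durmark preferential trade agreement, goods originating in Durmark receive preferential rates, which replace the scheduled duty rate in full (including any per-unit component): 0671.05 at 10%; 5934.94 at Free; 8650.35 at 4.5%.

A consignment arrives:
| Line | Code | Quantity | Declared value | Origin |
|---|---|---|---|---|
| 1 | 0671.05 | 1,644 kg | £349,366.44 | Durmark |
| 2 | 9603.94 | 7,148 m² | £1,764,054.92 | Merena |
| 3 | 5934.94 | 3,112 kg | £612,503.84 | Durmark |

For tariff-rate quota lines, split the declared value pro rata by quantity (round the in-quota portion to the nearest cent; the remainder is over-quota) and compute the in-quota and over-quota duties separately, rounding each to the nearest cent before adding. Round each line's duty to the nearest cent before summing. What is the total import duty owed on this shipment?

£282,389.27

Line 1 (0671.05, Durmark, 1,644 kg, £349,366.44):
Base rate for 0671.05 is 19% + £1.35/kg.
Origin Durmark qualifies under the Quenia–Durmark agreement and 0671.05 is covered: preferential rate 10% applies instead.
Duty = £349,366.44 × 10% = £34,936.64.
Line 2 (9603.94, Merena, 7,148 m², £1,764,054.92):
Code 9603.94 is under a tariff-rate quota (threshold 4,559 m²). In-quota: 4,559 m² at 9.5%; over-quota: 2,589 m² at 22%.
Pro-rata value split: in-quota = £1,764,054.92 × 4,559/7,148 = £1,125,115.61; over-quota = £1,764,054.92 − £1,125,115.61 = £638,939.31.
In-quota duty = £1,125,115.61 × 9.5% = £106,885.98. Over-quota duty = £638,939.31 × 22% = £140,566.65.
Line duty = £106,885.98 + £140,566.65 = £247,452.63.
Line 3 (5934.94, Durmark, 3,112 kg, £612,503.84):
Base rate for 5934.94 is 2.5%.
Origin Durmark qualifies under the Quenia–Durmark agreement and 5934.94 is covered: preferential rate Free applies instead.
Duty = £612,503.84 × 0% = £0.00.
Total = £34,936.64 + £247,452.63 + £0.00 = £282,389.27.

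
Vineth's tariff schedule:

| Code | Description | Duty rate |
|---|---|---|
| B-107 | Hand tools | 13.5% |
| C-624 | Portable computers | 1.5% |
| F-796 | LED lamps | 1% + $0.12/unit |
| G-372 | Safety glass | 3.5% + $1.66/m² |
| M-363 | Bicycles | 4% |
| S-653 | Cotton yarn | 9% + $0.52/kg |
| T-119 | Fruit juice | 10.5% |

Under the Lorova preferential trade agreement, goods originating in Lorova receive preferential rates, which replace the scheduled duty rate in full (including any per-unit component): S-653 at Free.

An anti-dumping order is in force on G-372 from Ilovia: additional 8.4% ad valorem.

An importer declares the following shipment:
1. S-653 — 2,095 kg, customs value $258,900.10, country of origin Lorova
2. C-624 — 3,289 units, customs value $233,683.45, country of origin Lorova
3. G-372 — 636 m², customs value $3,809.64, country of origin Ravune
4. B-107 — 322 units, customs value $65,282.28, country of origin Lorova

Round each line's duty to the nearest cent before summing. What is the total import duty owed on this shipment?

Line 1 (S-653, Lorova, 2,095 kg, $258,900.10):
Base rate for S-653 is 9% + $0.52/kg.
Origin Lorova qualifies under the Vineth–Lorova agreement and S-653 is covered: preferential rate Free applies instead.
Duty = $258,900.10 × 0% = $0.00.
Line 2 (C-624, Lorova, 3,289 units, $233,683.45):
Base rate for C-624 is 1.5%.
Origin Lorova is the FTA partner but C-624 is not on the preference list; base rate stands.
Duty = $233,683.45 × 1.5% = $3,505.25.
Line 3 (G-372, Ravune, 636 m², $3,809.64):
Base rate for G-372 is 3.5% + $1.66/m².
The additional-duty order on G-372 targets Ilovia, not Ravune; it does not apply.
Duty = $3,809.64 × 3.5% + 636 × $1.66 = $1,189.10.
Line 4 (B-107, Lorova, 322 units, $65,282.28):
Base rate for B-107 is 13.5%.
Origin Lorova is the FTA partner but B-107 is not on the preference list; base rate stands.
Duty = $65,282.28 × 13.5% = $8,813.11.
Total = $0.00 + $3,505.25 + $1,189.10 + $8,813.11 = $13,507.46.

$13,507.46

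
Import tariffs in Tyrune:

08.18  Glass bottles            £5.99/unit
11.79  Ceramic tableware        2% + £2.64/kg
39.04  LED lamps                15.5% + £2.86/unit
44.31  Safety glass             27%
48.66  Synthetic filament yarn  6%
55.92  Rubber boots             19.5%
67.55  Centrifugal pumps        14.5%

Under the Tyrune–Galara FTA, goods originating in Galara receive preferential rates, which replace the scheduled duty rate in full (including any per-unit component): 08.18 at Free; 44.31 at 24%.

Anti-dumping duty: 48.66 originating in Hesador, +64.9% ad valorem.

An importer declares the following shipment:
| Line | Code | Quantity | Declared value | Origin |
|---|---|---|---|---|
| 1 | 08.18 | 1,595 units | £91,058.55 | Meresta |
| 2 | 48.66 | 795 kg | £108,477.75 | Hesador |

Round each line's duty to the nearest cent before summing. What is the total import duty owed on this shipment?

Line 1 (08.18, Meresta, 1,595 units, £91,058.55):
Base rate for 08.18 is £5.99/unit.
08.18 has an FTA preferential rate, but origin Meresta is not Galara; base rate stands.
Duty = 1,595 × £5.99 = £9,554.05.
Line 2 (48.66, Hesador, 795 kg, £108,477.75):
Base rate for 48.66 is 6%.
Additional duty on 48.66 from Hesador: +64.9%. Applied ad valorem rate: 6% + 64.9% = 70.9%.
Duty = £108,477.75 × 70.9% = £76,910.72.
Total = £9,554.05 + £76,910.72 = £86,464.77.

£86,464.77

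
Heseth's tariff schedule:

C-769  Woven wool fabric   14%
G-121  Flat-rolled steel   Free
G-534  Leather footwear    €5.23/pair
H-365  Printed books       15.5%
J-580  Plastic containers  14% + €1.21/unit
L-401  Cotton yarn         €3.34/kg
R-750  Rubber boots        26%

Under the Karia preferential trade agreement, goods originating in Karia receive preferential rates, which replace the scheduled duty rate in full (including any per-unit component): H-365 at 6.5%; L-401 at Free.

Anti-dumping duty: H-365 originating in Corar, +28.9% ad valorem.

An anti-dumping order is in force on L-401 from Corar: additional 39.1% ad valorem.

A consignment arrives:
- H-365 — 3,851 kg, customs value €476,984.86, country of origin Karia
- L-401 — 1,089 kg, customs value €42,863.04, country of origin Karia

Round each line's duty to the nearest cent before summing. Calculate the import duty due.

€31,004.02

Line 1 (H-365, Karia, 3,851 kg, €476,984.86):
Base rate for H-365 is 15.5%.
Origin Karia qualifies under the Heseth–Karia agreement and H-365 is covered: preferential rate 6.5% applies instead.
The additional-duty order on H-365 targets Corar, not Karia; it does not apply.
Duty = €476,984.86 × 6.5% = €31,004.02.
Line 2 (L-401, Karia, 1,089 kg, €42,863.04):
Base rate for L-401 is €3.34/kg.
Origin Karia qualifies under the Heseth–Karia agreement and L-401 is covered: preferential rate Free applies instead.
The additional-duty order on L-401 targets Corar, not Karia; it does not apply.
Duty = €42,863.04 × 0% = €0.00.
Total = €31,004.02 + €0.00 = €31,004.02.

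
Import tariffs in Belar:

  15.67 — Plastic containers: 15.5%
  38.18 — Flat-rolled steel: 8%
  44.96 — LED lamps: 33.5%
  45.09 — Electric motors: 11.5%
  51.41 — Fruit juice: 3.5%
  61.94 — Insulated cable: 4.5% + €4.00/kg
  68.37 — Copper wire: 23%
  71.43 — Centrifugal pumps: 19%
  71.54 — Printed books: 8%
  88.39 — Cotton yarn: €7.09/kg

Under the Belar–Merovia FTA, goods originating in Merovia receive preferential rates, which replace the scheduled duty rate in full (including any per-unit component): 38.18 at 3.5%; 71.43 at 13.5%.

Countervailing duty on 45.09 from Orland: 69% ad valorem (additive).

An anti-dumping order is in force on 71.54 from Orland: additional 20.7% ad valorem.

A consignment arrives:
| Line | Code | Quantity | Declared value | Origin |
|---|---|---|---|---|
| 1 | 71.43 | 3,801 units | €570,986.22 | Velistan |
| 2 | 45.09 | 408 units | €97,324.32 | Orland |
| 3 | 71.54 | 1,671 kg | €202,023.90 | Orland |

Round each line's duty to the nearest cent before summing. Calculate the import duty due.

€244,814.32

Line 1 (71.43, Velistan, 3,801 units, €570,986.22):
Base rate for 71.43 is 19%.
71.43 has an FTA preferential rate, but origin Velistan is not Merovia; base rate stands.
Duty = €570,986.22 × 19% = €108,487.38.
Line 2 (45.09, Orland, 408 units, €97,324.32):
Base rate for 45.09 is 11.5%.
Additional duty on 45.09 from Orland: +69%. Applied ad valorem rate: 11.5% + 69% = 80.5%.
Duty = €97,324.32 × 80.5% = €78,346.08.
Line 3 (71.54, Orland, 1,671 kg, €202,023.90):
Base rate for 71.54 is 8%.
Additional duty on 71.54 from Orland: +20.7%. Applied ad valorem rate: 8% + 20.7% = 28.7%.
Duty = €202,023.90 × 28.7% = €57,980.86.
Total = €108,487.38 + €78,346.08 + €57,980.86 = €244,814.32.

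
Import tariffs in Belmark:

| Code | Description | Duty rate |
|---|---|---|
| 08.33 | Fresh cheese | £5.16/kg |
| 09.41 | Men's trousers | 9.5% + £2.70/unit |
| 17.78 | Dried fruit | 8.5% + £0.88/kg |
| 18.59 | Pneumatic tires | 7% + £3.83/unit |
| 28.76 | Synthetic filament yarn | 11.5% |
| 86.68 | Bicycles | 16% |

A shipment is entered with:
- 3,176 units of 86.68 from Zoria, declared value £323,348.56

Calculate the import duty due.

Line 1 (86.68, Zoria, 3,176 units, £323,348.56):
Base rate for 86.68 is 16%.
Duty = £323,348.56 × 16% = £51,735.77.

£51,735.77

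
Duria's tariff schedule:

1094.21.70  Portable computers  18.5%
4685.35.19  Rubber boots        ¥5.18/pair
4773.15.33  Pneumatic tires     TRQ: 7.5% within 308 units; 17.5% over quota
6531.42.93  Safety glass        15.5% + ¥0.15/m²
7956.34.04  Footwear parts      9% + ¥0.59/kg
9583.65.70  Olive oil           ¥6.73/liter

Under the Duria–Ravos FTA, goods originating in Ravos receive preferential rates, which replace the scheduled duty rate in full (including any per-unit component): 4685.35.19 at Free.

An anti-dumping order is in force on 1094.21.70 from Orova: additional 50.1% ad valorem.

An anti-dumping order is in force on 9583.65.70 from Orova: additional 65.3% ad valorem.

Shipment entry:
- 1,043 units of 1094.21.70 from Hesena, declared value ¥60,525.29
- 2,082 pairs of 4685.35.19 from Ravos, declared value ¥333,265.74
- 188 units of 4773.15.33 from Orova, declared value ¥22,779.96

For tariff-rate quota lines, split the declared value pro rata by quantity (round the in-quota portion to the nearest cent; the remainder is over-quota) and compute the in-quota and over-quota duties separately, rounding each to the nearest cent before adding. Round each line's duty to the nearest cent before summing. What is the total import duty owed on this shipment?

¥12,905.68

Line 1 (1094.21.70, Hesena, 1,043 units, ¥60,525.29):
Base rate for 1094.21.70 is 18.5%.
The additional-duty order on 1094.21.70 targets Orova, not Hesena; it does not apply.
Duty = ¥60,525.29 × 18.5% = ¥11,197.18.
Line 2 (4685.35.19, Ravos, 2,082 pairs, ¥333,265.74):
Base rate for 4685.35.19 is ¥5.18/pair.
Origin Ravos qualifies under the Duria–Ravos agreement and 4685.35.19 is covered: preferential rate Free applies instead.
Duty = ¥333,265.74 × 0% = ¥0.00.
Line 3 (4773.15.33, Orova, 188 units, ¥22,779.96):
Code 4773.15.33 is under a tariff-rate quota (threshold 308 units). Quantity 188 units is within the quota, so the in-quota rate 7.5% applies to the full value.
Duty = ¥22,779.96 × 7.5% = ¥1,708.50.
Total = ¥11,197.18 + ¥0.00 + ¥1,708.50 = ¥12,905.68.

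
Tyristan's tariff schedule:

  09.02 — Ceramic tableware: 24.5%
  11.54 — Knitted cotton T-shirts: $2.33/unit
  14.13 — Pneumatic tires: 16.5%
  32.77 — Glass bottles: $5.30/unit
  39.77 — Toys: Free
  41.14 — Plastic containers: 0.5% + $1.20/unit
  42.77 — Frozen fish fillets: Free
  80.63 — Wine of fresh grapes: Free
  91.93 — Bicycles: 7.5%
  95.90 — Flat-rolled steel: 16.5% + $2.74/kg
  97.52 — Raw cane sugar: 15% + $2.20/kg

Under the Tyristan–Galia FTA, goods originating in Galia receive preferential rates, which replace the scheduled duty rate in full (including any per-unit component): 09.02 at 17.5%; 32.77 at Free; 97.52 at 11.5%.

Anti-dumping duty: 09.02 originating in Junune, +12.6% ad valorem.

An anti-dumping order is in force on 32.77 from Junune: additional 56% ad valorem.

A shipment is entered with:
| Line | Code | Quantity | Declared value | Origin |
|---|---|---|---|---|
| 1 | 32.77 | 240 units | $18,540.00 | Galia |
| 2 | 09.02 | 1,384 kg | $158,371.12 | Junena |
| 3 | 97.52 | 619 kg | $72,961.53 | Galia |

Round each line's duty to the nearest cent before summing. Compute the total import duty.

$47,191.50

Line 1 (32.77, Galia, 240 units, $18,540.00):
Base rate for 32.77 is $5.30/unit.
Origin Galia qualifies under the Tyristan–Galia agreement and 32.77 is covered: preferential rate Free applies instead.
The additional-duty order on 32.77 targets Junune, not Galia; it does not apply.
Duty = $18,540.00 × 0% = $0.00.
Line 2 (09.02, Junena, 1,384 kg, $158,371.12):
Base rate for 09.02 is 24.5%.
09.02 has an FTA preferential rate, but origin Junena is not Galia; base rate stands.
The additional-duty order on 09.02 targets Junune, not Junena; it does not apply.
Duty = $158,371.12 × 24.5% = $38,800.92.
Line 3 (97.52, Galia, 619 kg, $72,961.53):
Base rate for 97.52 is 15% + $2.20/kg.
Origin Galia qualifies under the Tyristan–Galia agreement and 97.52 is covered: preferential rate 11.5% applies instead.
Duty = $72,961.53 × 11.5% = $8,390.58.
Total = $0.00 + $38,800.92 + $8,390.58 = $47,191.50.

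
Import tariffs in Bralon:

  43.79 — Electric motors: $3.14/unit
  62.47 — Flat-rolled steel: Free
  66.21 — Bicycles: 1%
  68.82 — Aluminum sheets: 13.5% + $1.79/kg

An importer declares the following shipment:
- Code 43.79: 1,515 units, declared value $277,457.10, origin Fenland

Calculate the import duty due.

$4,757.10

Line 1 (43.79, Fenland, 1,515 units, $277,457.10):
Base rate for 43.79 is $3.14/unit.
Duty = 1,515 × $3.14 = $4,757.10.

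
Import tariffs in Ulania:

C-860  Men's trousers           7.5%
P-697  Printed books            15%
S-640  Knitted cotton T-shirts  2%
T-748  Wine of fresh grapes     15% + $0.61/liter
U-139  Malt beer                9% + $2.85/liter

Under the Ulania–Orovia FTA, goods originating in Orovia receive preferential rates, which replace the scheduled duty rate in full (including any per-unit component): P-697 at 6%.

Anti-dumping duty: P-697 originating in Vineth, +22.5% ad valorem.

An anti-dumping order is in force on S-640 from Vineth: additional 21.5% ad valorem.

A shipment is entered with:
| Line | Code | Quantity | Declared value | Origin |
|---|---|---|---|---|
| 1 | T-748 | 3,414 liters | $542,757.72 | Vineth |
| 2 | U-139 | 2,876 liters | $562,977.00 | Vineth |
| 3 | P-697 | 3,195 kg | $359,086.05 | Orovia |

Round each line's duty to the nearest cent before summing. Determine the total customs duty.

Line 1 (T-748, Vineth, 3,414 liters, $542,757.72):
Base rate for T-748 is 15% + $0.61/liter.
Duty = $542,757.72 × 15% + 3,414 × $0.61 = $83,496.20.
Line 2 (U-139, Vineth, 2,876 liters, $562,977.00):
Base rate for U-139 is 9% + $2.85/liter.
Duty = $562,977.00 × 9% + 2,876 × $2.85 = $58,864.53.
Line 3 (P-697, Orovia, 3,195 kg, $359,086.05):
Base rate for P-697 is 15%.
Origin Orovia qualifies under the Ulania–Orovia agreement and P-697 is covered: preferential rate 6% applies instead.
The additional-duty order on P-697 targets Vineth, not Orovia; it does not apply.
Duty = $359,086.05 × 6% = $21,545.16.
Total = $83,496.20 + $58,864.53 + $21,545.16 = $163,905.89.

$163,905.89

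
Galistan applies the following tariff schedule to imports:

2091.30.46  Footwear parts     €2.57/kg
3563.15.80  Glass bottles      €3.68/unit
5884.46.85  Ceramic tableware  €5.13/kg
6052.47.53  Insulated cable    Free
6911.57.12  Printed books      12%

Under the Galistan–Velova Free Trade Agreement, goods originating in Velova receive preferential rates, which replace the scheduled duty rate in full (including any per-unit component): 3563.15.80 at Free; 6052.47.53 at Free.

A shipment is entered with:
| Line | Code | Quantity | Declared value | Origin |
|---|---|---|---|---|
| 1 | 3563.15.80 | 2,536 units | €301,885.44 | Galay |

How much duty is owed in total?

Line 1 (3563.15.80, Galay, 2,536 units, €301,885.44):
Base rate for 3563.15.80 is €3.68/unit.
3563.15.80 has an FTA preferential rate, but origin Galay is not Velova; base rate stands.
Duty = 2,536 × €3.68 = €9,332.48.

€9,332.48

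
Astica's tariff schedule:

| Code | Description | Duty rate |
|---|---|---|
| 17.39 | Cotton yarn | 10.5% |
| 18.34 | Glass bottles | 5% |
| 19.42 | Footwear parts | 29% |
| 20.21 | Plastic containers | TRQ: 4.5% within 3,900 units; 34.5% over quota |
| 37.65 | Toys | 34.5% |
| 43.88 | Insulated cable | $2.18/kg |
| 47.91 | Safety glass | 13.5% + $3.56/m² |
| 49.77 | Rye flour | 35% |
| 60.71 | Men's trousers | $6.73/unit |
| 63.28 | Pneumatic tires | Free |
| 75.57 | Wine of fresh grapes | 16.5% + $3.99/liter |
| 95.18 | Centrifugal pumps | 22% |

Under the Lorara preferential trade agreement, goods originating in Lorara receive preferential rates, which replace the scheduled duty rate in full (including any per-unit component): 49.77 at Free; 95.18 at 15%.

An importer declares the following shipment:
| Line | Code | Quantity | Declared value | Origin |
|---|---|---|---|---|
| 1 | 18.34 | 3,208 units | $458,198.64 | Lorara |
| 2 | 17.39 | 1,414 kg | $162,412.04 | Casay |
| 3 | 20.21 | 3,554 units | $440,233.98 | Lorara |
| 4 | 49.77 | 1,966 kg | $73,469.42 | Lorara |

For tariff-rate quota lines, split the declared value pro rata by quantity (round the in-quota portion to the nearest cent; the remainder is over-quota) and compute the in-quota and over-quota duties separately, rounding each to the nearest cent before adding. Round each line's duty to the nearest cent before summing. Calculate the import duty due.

$59,773.72

Line 1 (18.34, Lorara, 3,208 units, $458,198.64):
Base rate for 18.34 is 5%.
Origin Lorara is the FTA partner but 18.34 is not on the preference list; base rate stands.
Duty = $458,198.64 × 5% = $22,909.93.
Line 2 (17.39, Casay, 1,414 kg, $162,412.04):
Base rate for 17.39 is 10.5%.
Duty = $162,412.04 × 10.5% = $17,053.26.
Line 3 (20.21, Lorara, 3,554 units, $440,233.98):
Code 20.21 is under a tariff-rate quota (threshold 3,900 units). Quantity 3,554 units is within the quota, so the in-quota rate 4.5% applies to the full value.
Duty = $440,233.98 × 4.5% = $19,810.53.
Line 4 (49.77, Lorara, 1,966 kg, $73,469.42):
Base rate for 49.77 is 35%.
Origin Lorara qualifies under the Astica–Lorara agreement and 49.77 is covered: preferential rate Free applies instead.
Duty = $73,469.42 × 0% = $0.00.
Total = $22,909.93 + $17,053.26 + $19,810.53 + $0.00 = $59,773.72.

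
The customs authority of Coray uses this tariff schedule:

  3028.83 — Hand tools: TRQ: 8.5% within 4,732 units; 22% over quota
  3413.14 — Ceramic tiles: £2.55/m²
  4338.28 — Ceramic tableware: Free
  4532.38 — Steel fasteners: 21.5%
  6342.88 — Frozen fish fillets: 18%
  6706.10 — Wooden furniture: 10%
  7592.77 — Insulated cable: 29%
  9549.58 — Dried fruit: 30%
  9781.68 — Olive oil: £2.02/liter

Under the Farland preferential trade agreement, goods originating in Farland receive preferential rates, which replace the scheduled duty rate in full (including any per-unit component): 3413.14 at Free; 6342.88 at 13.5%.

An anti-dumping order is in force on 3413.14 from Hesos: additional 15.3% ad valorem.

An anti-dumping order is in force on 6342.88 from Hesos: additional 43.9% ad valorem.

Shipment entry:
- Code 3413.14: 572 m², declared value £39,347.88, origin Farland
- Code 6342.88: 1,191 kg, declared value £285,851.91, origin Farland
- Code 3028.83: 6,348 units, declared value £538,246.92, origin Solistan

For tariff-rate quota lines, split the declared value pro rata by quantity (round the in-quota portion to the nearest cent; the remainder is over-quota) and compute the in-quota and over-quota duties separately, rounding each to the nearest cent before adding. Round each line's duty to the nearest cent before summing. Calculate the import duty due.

Line 1 (3413.14, Farland, 572 m², £39,347.88):
Base rate for 3413.14 is £2.55/m².
Origin Farland qualifies under the Coray–Farland agreement and 3413.14 is covered: preferential rate Free applies instead.
The additional-duty order on 3413.14 targets Hesos, not Farland; it does not apply.
Duty = £39,347.88 × 0% = £0.00.
Line 2 (6342.88, Farland, 1,191 kg, £285,851.91):
Base rate for 6342.88 is 18%.
Origin Farland qualifies under the Coray–Farland agreement and 6342.88 is covered: preferential rate 13.5% applies instead.
The additional-duty order on 6342.88 targets Hesos, not Farland; it does not apply.
Duty = £285,851.91 × 13.5% = £38,590.01.
Line 3 (3028.83, Solistan, 6,348 units, £538,246.92):
Code 3028.83 is under a tariff-rate quota (threshold 4,732 units). In-quota: 4,732 units at 8.5%; over-quota: 1,616 units at 22%.
Pro-rata value split: in-quota = £538,246.92 × 4,732/6,348 = £401,226.28; over-quota = £538,246.92 − £401,226.28 = £137,020.64.
In-quota duty = £401,226.28 × 8.5% = £34,104.23. Over-quota duty = £137,020.64 × 22% = £30,144.54.
Line duty = £34,104.23 + £30,144.54 = £64,248.77.
Total = £0.00 + £38,590.01 + £64,248.77 = £102,838.78.

£102,838.78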